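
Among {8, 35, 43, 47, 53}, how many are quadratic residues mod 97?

5

(8/97) = +1 → QR.
(35/97) = +1 → QR.
(43/97) = +1 → QR.
(47/97) = +1 → QR.
(53/97) = +1 → QR.
Total quadratic residues among the 5: 5.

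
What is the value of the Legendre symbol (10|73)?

-1

Pull out 2: since 73 ≡ 1 (mod 8), (2/73) = +1.
Reciprocity: 5 ≡ 1 and 73 ≡ 1 (mod 4), so (5/73) = +(73/5).
Reduce top mod 5: now compute (3/5).
Reciprocity: 3 ≡ 3 and 5 ≡ 1 (mod 4), so (3/5) = +(5/3).
Reduce top mod 3: now compute (2/3).
Pull out 2: since 3 ≡ 3 (mod 8), (2/3) = -1.
Reached (1/3) = 1. Collecting the sign flips along the way, the symbol is -1.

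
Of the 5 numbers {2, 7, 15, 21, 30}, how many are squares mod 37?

3

(2/37) = -1 → non-residue.
(7/37) = +1 → QR.
(15/37) = -1 → non-residue.
(21/37) = +1 → QR.
(30/37) = +1 → QR.
Total quadratic residues among the 5: 3.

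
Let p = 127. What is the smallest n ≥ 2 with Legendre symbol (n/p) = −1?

(2/127) = +1, so 2 is a residue.
(3/127) = −1, so 3 is the smallest positive non-residue mod 127.

3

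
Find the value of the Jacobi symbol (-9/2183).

First reduce: -9 ≡ 2174 (mod 2183).
Pull out 2: since 2183 ≡ 7 (mod 8), (2/2183) = +1.
Reciprocity: 1087 ≡ 3 and 2183 ≡ 3 (mod 4), so (1087/2183) = −(2183/1087).
Reduce top mod 1087: now compute (9/1087).
Reciprocity: 9 ≡ 1 and 1087 ≡ 3 (mod 4), so (9/1087) = +(1087/9).
Reduce top mod 9: now compute (7/9).
Reciprocity: 7 ≡ 3 and 9 ≡ 1 (mod 4), so (7/9) = +(9/7).
Reduce top mod 7: now compute (2/7).
Pull out 2: since 7 ≡ 7 (mod 8), (2/7) = +1.
Reached (1/7) = 1. Collecting the sign flips along the way, the symbol is -1.

-1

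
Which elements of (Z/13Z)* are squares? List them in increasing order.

1 3 4 9 10 12

Square k = 1,…,6 (k and 13−k give the same square):
1²=1, 2²=4, 3²=9, 4²≡3, 5²≡12, 6²≡10 (mod 13).
So the quadratic residues mod 13 are {1, 3, 4, 9, 10, 12}.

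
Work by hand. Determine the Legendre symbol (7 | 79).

Euler's criterion: (7/79) ≡ 7^39 (mod 79).
7^2 ≡ 49 (mod 79)
7^4 ≡ 31 (mod 79)
7^8 ≡ 13 (mod 79)
7^16 ≡ 11 (mod 79)
7^32 ≡ 42 (mod 79)
7^39 = 7^(32+4+2+1) ≡ 78 (mod 79).
Result is 78 ≡ −1, so (7/79) = −1.

-1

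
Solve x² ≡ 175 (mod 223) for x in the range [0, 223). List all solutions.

93, 130

Since 223 ≡ 3 (mod 4), a square root of 175 is 175^((223+1)/4) = 175^56 mod 223.
Repeated squaring: 175^2≡74, 175^4≡124, 175^8≡212, 175^16≡121, 175^32≡146 (mod 223).
175^56 = 175^(32+16+8) ≡ 130 (mod 223).
Check: 130² = 16900 ≡ 175 (mod 223). The two roots are 93 and 130.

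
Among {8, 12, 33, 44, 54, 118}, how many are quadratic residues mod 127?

2

(8/127) = +1 → QR.
(12/127) = -1 → non-residue.
(33/127) = -1 → non-residue.
(44/127) = +1 → QR.
(54/127) = -1 → non-residue.
(118/127) = -1 → non-residue.
Total quadratic residues among the 6: 2.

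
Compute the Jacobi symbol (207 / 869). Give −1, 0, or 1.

1

Reciprocity: 207 ≡ 3 and 869 ≡ 1 (mod 4), so (207/869) = +(869/207).
Reduce top mod 207: now compute (41/207).
Reciprocity: 41 ≡ 1 and 207 ≡ 3 (mod 4), so (41/207) = +(207/41).
Reduce top mod 41: now compute (2/41).
Pull out 2: since 41 ≡ 1 (mod 8), (2/41) = +1.
Reached (1/41) = 1. Collecting the sign flips along the way, the symbol is +1.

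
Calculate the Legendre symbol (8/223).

1

Pull out 2^3: since 223 ≡ 7 (mod 8), (2/223) = +1, so (2/223)^3 = +1.
Reached (1/223) = 1. Collecting the sign flips along the way, the symbol is +1.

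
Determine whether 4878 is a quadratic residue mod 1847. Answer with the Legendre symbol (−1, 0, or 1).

First reduce: 4878 ≡ 1184 (mod 1847).
Pull out 2^5: since 1847 ≡ 7 (mod 8), (2/1847) = +1, so (2/1847)^5 = +1.
Reciprocity: 37 ≡ 1 and 1847 ≡ 3 (mod 4), so (37/1847) = +(1847/37).
Reduce top mod 37: now compute (34/37).
Pull out 2: since 37 ≡ 5 (mod 8), (2/37) = -1.
Reciprocity: 17 ≡ 1 and 37 ≡ 1 (mod 4), so (17/37) = +(37/17).
Reduce top mod 17: now compute (3/17).
Reciprocity: 3 ≡ 3 and 17 ≡ 1 (mod 4), so (3/17) = +(17/3).
Reduce top mod 3: now compute (2/3).
Pull out 2: since 3 ≡ 3 (mod 8), (2/3) = -1.
Reached (1/3) = 1. Collecting the sign flips along the way, the symbol is +1.

1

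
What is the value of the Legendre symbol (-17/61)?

First reduce: -17 ≡ 44 (mod 61).
Pull out 2^2: since 61 ≡ 5 (mod 8), (2/61) = -1, so (2/61)^2 = +1.
Reciprocity: 11 ≡ 3 and 61 ≡ 1 (mod 4), so (11/61) = +(61/11).
Reduce top mod 11: now compute (6/11).
Pull out 2: since 11 ≡ 3 (mod 8), (2/11) = -1.
Reciprocity: 3 ≡ 3 and 11 ≡ 3 (mod 4), so (3/11) = −(11/3).
Reduce top mod 3: now compute (2/3).
Pull out 2: since 3 ≡ 3 (mod 8), (2/3) = -1.
Reached (1/3) = 1. Collecting the sign flips along the way, the symbol is -1.

-1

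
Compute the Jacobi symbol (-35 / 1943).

First reduce: -35 ≡ 1908 (mod 1943).
Pull out 2^2: since 1943 ≡ 7 (mod 8), (2/1943) = +1, so (2/1943)^2 = +1.
Reciprocity: 477 ≡ 1 and 1943 ≡ 3 (mod 4), so (477/1943) = +(1943/477).
Reduce top mod 477: now compute (35/477).
Reciprocity: 35 ≡ 3 and 477 ≡ 1 (mod 4), so (35/477) = +(477/35).
Reduce top mod 35: now compute (22/35).
Pull out 2: since 35 ≡ 3 (mod 8), (2/35) = -1.
Reciprocity: 11 ≡ 3 and 35 ≡ 3 (mod 4), so (11/35) = −(35/11).
Reduce top mod 11: now compute (2/11).
Pull out 2: since 11 ≡ 3 (mod 8), (2/11) = -1.
Reached (1/11) = 1. Collecting the sign flips along the way, the symbol is -1.

-1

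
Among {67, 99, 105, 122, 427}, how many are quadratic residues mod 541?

(67/541) = -1 → non-residue.
(99/541) = -1 → non-residue.
(105/541) = +1 → QR.
(122/541) = +1 → QR.
(427/541) = -1 → non-residue.
Total quadratic residues among the 5: 2.

2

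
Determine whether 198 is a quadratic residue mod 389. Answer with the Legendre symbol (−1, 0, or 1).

Euler's criterion: (198/389) ≡ 198^194 (mod 389).
198^2 ≡ 304 (mod 389)
198^4 ≡ 223 (mod 389)
198^8 ≡ 326 (mod 389)
198^16 ≡ 79 (mod 389)
198^32 ≡ 17 (mod 389)
198^64 ≡ 289 (mod 389)
198^128 ≡ 275 (mod 389)
198^194 = 198^(128+64+2) ≡ 388 (mod 389).
Result is 388 ≡ −1, so (198/389) = −1.

-1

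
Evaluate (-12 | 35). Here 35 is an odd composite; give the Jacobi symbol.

First reduce: -12 ≡ 23 (mod 35).
Reciprocity: 23 ≡ 3 and 35 ≡ 3 (mod 4), so (23/35) = −(35/23).
Reduce top mod 23: now compute (12/23).
Pull out 2^2: since 23 ≡ 7 (mod 8), (2/23) = +1, so (2/23)^2 = +1.
Reciprocity: 3 ≡ 3 and 23 ≡ 3 (mod 4), so (3/23) = −(23/3).
Reduce top mod 3: now compute (2/3).
Pull out 2: since 3 ≡ 3 (mod 8), (2/3) = -1.
Reached (1/3) = 1. Collecting the sign flips along the way, the symbol is -1.

-1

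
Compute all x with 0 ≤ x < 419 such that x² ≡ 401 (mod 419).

131, 288

Since 419 ≡ 3 (mod 4), a square root of 401 is 401^((419+1)/4) = 401^105 mod 419.
Repeated squaring: 401^2≡324, 401^4≡226, 401^8≡377, 401^16≡88, 401^32≡202, 401^64≡161 (mod 419).
401^105 = 401^(64+32+8+1) ≡ 131 (mod 419).
Check: 131² = 17161 ≡ 401 (mod 419). The two roots are 131 and 288.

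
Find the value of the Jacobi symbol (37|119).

-1

Reciprocity: 37 ≡ 1 and 119 ≡ 3 (mod 4), so (37/119) = +(119/37).
Reduce top mod 37: now compute (8/37).
Pull out 2^3: since 37 ≡ 5 (mod 8), (2/37) = -1, so (2/37)^3 = -1.
Reached (1/37) = 1. Collecting the sign flips along the way, the symbol is -1.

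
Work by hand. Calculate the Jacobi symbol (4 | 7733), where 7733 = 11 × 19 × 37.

1

Pull out 2^2: since 7733 ≡ 5 (mod 8), (2/7733) = -1, so (2/7733)^2 = +1.
Reached (1/7733) = 1. Collecting the sign flips along the way, the symbol is +1.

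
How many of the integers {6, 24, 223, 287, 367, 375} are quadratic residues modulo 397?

2

(6/397) = -1 → non-residue.
(24/397) = -1 → non-residue.
(223/397) = -1 → non-residue.
(287/397) = +1 → QR.
(367/397) = +1 → QR.
(375/397) = -1 → non-residue.
Total quadratic residues among the 6: 2.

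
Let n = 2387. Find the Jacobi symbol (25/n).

Reciprocity: 25 ≡ 1 and 2387 ≡ 3 (mod 4), so (25/2387) = +(2387/25).
Reduce top mod 25: now compute (12/25).
Pull out 2^2: since 25 ≡ 1 (mod 8), (2/25) = +1, so (2/25)^2 = +1.
Reciprocity: 3 ≡ 3 and 25 ≡ 1 (mod 4), so (3/25) = +(25/3).
Reduce top mod 3: now compute (1/3).
Reached (1/3) = 1. Collecting the sign flips along the way, the symbol is +1.

1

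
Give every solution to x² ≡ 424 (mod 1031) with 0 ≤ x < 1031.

450, 581

Since 1031 ≡ 3 (mod 4), a square root of 424 is 424^((1031+1)/4) = 424^258 mod 1031.
Repeated squaring: 424^2≡382, 424^4≡553, 424^8≡633, 424^16≡661, 424^32≡808, 424^64≡241, 424^128≡345, 424^256≡460 (mod 1031).
424^258 = 424^(256+2) ≡ 450 (mod 1031).
Check: 450² = 202500 ≡ 424 (mod 1031). The two roots are 450 and 581.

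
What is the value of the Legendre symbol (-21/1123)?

1

Euler's criterion: (-21/1123) ≡ 1102^561 (mod 1123).
1102^2 ≡ 441 (mod 1123)
1102^4 ≡ 202 (mod 1123)
1102^8 ≡ 376 (mod 1123)
1102^16 ≡ 1001 (mod 1123)
1102^32 ≡ 285 (mod 1123)
1102^64 ≡ 369 (mod 1123)
1102^128 ≡ 278 (mod 1123)
1102^256 ≡ 920 (mod 1123)
1102^512 ≡ 781 (mod 1123)
1102^561 = 1102^(512+32+16+1) ≡ 1 (mod 1123).
Result is 1, so (-21/1123) = 1.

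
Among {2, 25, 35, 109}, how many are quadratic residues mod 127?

(2/127) = +1 → QR.
(25/127) = +1 → QR.
(35/127) = +1 → QR.
(109/127) = -1 → non-residue.
Total quadratic residues among the 4: 3.

3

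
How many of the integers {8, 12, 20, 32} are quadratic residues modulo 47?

3

(8/47) = +1 → QR.
(12/47) = +1 → QR.
(20/47) = -1 → non-residue.
(32/47) = +1 → QR.
Total quadratic residues among the 4: 3.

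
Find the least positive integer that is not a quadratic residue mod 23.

(2/23) = +1, so 2 is a residue.
(3/23) = +1, so 3 is a residue.
(4/23) = +1, so 4 is a residue.
(5/23) = −1, so 5 is the smallest positive non-residue mod 23.

5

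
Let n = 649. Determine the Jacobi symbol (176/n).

0

Pull out 2^4: since 649 ≡ 1 (mod 8), (2/649) = +1, so (2/649)^4 = +1.
Reciprocity: 11 ≡ 3 and 649 ≡ 1 (mod 4), so (11/649) = +(649/11).
Reduce top mod 11: now compute (0/11).
Top reduces to 0: gcd > 1, so the symbol is 0.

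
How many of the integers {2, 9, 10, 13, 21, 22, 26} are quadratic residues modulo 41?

4

(2/41) = +1 → QR.
(9/41) = +1 → QR.
(10/41) = +1 → QR.
(13/41) = -1 → non-residue.
(21/41) = +1 → QR.
(22/41) = -1 → non-residue.
(26/41) = -1 → non-residue.
Total quadratic residues among the 7: 4.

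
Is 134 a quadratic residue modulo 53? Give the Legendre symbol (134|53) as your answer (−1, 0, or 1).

First reduce: 134 ≡ 28 (mod 53).
Pull out 2^2: since 53 ≡ 5 (mod 8), (2/53) = -1, so (2/53)^2 = +1.
Reciprocity: 7 ≡ 3 and 53 ≡ 1 (mod 4), so (7/53) = +(53/7).
Reduce top mod 7: now compute (4/7).
Pull out 2^2: since 7 ≡ 7 (mod 8), (2/7) = +1, so (2/7)^2 = +1.
Reached (1/7) = 1. Collecting the sign flips along the way, the symbol is +1.

1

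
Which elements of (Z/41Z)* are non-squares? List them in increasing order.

3 6 7 11 12 13 14 15 17 19 22 24 26 27 28 29 30 34 35 38

Square k = 1,…,20 (k and 41−k give the same square):
1²=1, 2²=4, 3²=9, 4²=16, 5²=25, 6²=36, 7²≡8, 8²≡23, 9²≡40, 10²≡18, 11²≡39, 12²≡21, 13²≡5, 14²≡32, 15²≡20, 16²≡10, 17²≡2, 18²≡37, 19²≡33, 20²≡31 (mod 41).
The residues are {1, 2, 4, 5, 8, 9, 10, 16, 18, 20, 21, 23, 25, 31, 32, 33, 36, 37, 39, 40}; the non-residues are the remaining 20 nonzero classes.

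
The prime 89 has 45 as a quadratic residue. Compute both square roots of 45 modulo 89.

89 ≡ 1 (mod 4), so we find a root by search.
Trying successive values, 32² = 1024 ≡ 45 (mod 89). The other root is 89 − 32 = 57.

32, 57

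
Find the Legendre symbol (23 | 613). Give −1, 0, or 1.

-1

Reciprocity: 23 ≡ 3 and 613 ≡ 1 (mod 4), so (23/613) = +(613/23).
Reduce top mod 23: now compute (15/23).
Reciprocity: 15 ≡ 3 and 23 ≡ 3 (mod 4), so (15/23) = −(23/15).
Reduce top mod 15: now compute (8/15).
Pull out 2^3: since 15 ≡ 7 (mod 8), (2/15) = +1, so (2/15)^3 = +1.
Reached (1/15) = 1. Collecting the sign flips along the way, the symbol is -1.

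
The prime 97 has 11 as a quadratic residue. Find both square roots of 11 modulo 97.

97 ≡ 1 (mod 4), so we find a root by search.
Trying successive values, 37² = 1369 ≡ 11 (mod 97). The other root is 97 − 37 = 60.

37, 60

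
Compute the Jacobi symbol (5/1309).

1

Reciprocity: 5 ≡ 1 and 1309 ≡ 1 (mod 4), so (5/1309) = +(1309/5).
Reduce top mod 5: now compute (4/5).
Pull out 2^2: since 5 ≡ 5 (mod 8), (2/5) = -1, so (2/5)^2 = +1.
Reached (1/5) = 1. Collecting the sign flips along the way, the symbol is +1.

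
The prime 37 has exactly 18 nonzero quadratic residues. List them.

Square k = 1,…,18 (k and 37−k give the same square):
1²=1, 2²=4, 3²=9, 4²=16, 5²=25, 6²=36, 7²≡12, 8²≡27, 9²≡7, 10²≡26, 11²≡10, 12²≡33, 13²≡21, 14²≡11, 15²≡3, 16²≡34, 17²≡30, 18²≡28 (mod 37).
So the quadratic residues mod 37 are {1, 3, 4, 7, 9, 10, 11, 12, 16, 21, 25, 26, 27, 28, 30, 33, 34, 36}.

1 3 4 7 9 10 11 12 16 21 25 26 27 28 30 33 34 36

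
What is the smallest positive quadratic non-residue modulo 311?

(2/311) = +1, so 2 is a residue.
(3/311) = +1, so 3 is a residue.
(4/311) = +1, so 4 is a residue.
(5/311) = +1, so 5 is a residue.
(6/311) = +1, so 6 is a residue.
(7/311) = +1, so 7 is a residue.
(8/311) = +1, so 8 is a residue.
(9/311) = +1, so 9 is a residue.
(10/311) = +1, so 10 is a residue.
(11/311) = −1, so 11 is the smallest positive non-residue mod 311.

11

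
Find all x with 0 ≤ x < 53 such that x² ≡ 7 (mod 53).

53 ≡ 1 (mod 4), so we find a root by search.
Trying successive values, 22² = 484 ≡ 7 (mod 53). The other root is 53 − 22 = 31.

22, 31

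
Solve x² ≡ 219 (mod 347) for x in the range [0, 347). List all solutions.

Since 347 ≡ 3 (mod 4), a square root of 219 is 219^((347+1)/4) = 219^87 mod 347.
Repeated squaring: 219^2≡75, 219^4≡73, 219^8≡124, 219^16≡108, 219^32≡213, 219^64≡259 (mod 347).
219^87 = 219^(64+16+4+2+1) ≡ 185 (mod 347).
Check: 185² = 34225 ≡ 219 (mod 347). The two roots are 162 and 185.

162, 185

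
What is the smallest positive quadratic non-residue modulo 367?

(2/367) = +1, so 2 is a residue.
(3/367) = −1, so 3 is the smallest positive non-residue mod 367.

3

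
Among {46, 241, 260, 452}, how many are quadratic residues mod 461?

1

(46/461) = -1 → non-residue.
(241/461) = -1 → non-residue.
(260/461) = -1 → non-residue.
(452/461) = +1 → QR.
Total quadratic residues among the 4: 1.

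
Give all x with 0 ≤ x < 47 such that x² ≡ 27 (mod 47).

Since 47 ≡ 3 (mod 4), a square root of 27 is 27^((47+1)/4) = 27^12 mod 47.
Repeated squaring: 27^2≡24, 27^4≡12, 27^8≡3 (mod 47).
27^12 = 27^(8+4) ≡ 36 (mod 47).
Check: 36² = 1296 ≡ 27 (mod 47). The two roots are 11 and 36.

11, 36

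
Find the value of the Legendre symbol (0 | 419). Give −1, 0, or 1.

Top reduces to 0: gcd > 1, so the symbol is 0.

0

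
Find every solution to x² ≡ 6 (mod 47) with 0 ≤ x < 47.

Since 47 ≡ 3 (mod 4), a square root of 6 is 6^((47+1)/4) = 6^12 mod 47.
Repeated squaring: 6^2≡36, 6^4≡27, 6^8≡24 (mod 47).
6^12 = 6^(8+4) ≡ 37 (mod 47).
Check: 37² = 1369 ≡ 6 (mod 47). The two roots are 10 and 37.

10, 37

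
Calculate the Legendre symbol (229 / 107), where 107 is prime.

Euler's criterion: (229/107) ≡ 15^53 (mod 107).
15^2 ≡ 11 (mod 107)
15^4 ≡ 14 (mod 107)
15^8 ≡ 89 (mod 107)
15^16 ≡ 3 (mod 107)
15^32 ≡ 9 (mod 107)
15^53 = 15^(32+16+4+1) ≡ 106 (mod 107).
Result is 106 ≡ −1, so (229/107) = −1.

-1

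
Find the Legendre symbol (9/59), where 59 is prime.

1

Reciprocity: 9 ≡ 1 and 59 ≡ 3 (mod 4), so (9/59) = +(59/9).
Reduce top mod 9: now compute (5/9).
Reciprocity: 5 ≡ 1 and 9 ≡ 1 (mod 4), so (5/9) = +(9/5).
Reduce top mod 5: now compute (4/5).
Pull out 2^2: since 5 ≡ 5 (mod 8), (2/5) = -1, so (2/5)^2 = +1.
Reached (1/5) = 1. Collecting the sign flips along the way, the symbol is +1.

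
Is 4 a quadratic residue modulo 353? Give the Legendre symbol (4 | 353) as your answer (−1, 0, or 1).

1

Pull out 2^2: since 353 ≡ 1 (mod 8), (2/353) = +1, so (2/353)^2 = +1.
Reached (1/353) = 1. Collecting the sign flips along the way, the symbol is +1.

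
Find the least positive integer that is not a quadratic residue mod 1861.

(2/1861) = −1, so 2 is the smallest positive non-residue mod 1861.

2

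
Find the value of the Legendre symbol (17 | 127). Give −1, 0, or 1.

1

Reciprocity: 17 ≡ 1 and 127 ≡ 3 (mod 4), so (17/127) = +(127/17).
Reduce top mod 17: now compute (8/17).
Pull out 2^3: since 17 ≡ 1 (mod 8), (2/17) = +1, so (2/17)^3 = +1.
Reached (1/17) = 1. Collecting the sign flips along the way, the symbol is +1.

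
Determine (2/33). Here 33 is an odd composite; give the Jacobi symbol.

Pull out 2: since 33 ≡ 1 (mod 8), (2/33) = +1.
Reached (1/33) = 1. Collecting the sign flips along the way, the symbol is +1.

1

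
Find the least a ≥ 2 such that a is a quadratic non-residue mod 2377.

5

(2/2377) = +1, so 2 is a residue.
(3/2377) = +1, so 3 is a residue.
(4/2377) = +1, so 4 is a residue.
(5/2377) = −1, so 5 is the smallest positive non-residue mod 2377.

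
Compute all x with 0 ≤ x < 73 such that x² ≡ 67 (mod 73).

73 ≡ 1 (mod 4), so we find a root by search.
Trying successive values, 33² = 1089 ≡ 67 (mod 73). The other root is 73 − 33 = 40.

33, 40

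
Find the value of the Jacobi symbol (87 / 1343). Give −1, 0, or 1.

Reciprocity: 87 ≡ 3 and 1343 ≡ 3 (mod 4), so (87/1343) = −(1343/87).
Reduce top mod 87: now compute (38/87).
Pull out 2: since 87 ≡ 7 (mod 8), (2/87) = +1.
Reciprocity: 19 ≡ 3 and 87 ≡ 3 (mod 4), so (19/87) = −(87/19).
Reduce top mod 19: now compute (11/19).
Reciprocity: 11 ≡ 3 and 19 ≡ 3 (mod 4), so (11/19) = −(19/11).
Reduce top mod 11: now compute (8/11).
Pull out 2^3: since 11 ≡ 3 (mod 8), (2/11) = -1, so (2/11)^3 = -1.
Reached (1/11) = 1. Collecting the sign flips along the way, the symbol is +1.

1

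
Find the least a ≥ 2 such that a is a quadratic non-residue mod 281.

(2/281) = +1, so 2 is a residue.
(3/281) = −1, so 3 is the smallest positive non-residue mod 281.

3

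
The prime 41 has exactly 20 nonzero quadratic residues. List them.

Square k = 1,…,20 (k and 41−k give the same square):
1²=1, 2²=4, 3²=9, 4²=16, 5²=25, 6²=36, 7²≡8, 8²≡23, 9²≡40, 10²≡18, 11²≡39, 12²≡21, 13²≡5, 14²≡32, 15²≡20, 16²≡10, 17²≡2, 18²≡37, 19²≡33, 20²≡31 (mod 41).
So the quadratic residues mod 41 are {1, 2, 4, 5, 8, 9, 10, 16, 18, 20, 21, 23, 25, 31, 32, 33, 36, 37, 39, 40}.

1 2 4 5 8 9 10 16 18 20 21 23 25 31 32 33 36 37 39 40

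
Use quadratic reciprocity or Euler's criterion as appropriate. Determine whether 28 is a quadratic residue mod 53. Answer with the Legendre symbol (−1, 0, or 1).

Pull out 2^2: since 53 ≡ 5 (mod 8), (2/53) = -1, so (2/53)^2 = +1.
Reciprocity: 7 ≡ 3 and 53 ≡ 1 (mod 4), so (7/53) = +(53/7).
Reduce top mod 7: now compute (4/7).
Pull out 2^2: since 7 ≡ 7 (mod 8), (2/7) = +1, so (2/7)^2 = +1.
Reached (1/7) = 1. Collecting the sign flips along the way, the symbol is +1.

1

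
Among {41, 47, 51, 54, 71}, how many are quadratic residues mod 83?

(41/83) = +1 → QR.
(47/83) = -1 → non-residue.
(51/83) = +1 → QR.
(54/83) = -1 → non-residue.
(71/83) = -1 → non-residue.
Total quadratic residues among the 5: 2.

2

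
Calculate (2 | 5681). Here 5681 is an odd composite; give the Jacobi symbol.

1

Pull out 2: since 5681 ≡ 1 (mod 8), (2/5681) = +1.
Reached (1/5681) = 1. Collecting the sign flips along the way, the symbol is +1.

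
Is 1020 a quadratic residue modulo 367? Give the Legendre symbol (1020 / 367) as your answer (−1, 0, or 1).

Euler's criterion: (1020/367) ≡ 286^183 (mod 367).
286^2 ≡ 322 (mod 367)
286^4 ≡ 190 (mod 367)
286^8 ≡ 134 (mod 367)
286^16 ≡ 340 (mod 367)
286^32 ≡ 362 (mod 367)
286^64 ≡ 25 (mod 367)
286^128 ≡ 258 (mod 367)
286^183 = 286^(128+32+16+4+2+1) ≡ 366 (mod 367).
Result is 366 ≡ −1, so (1020/367) = −1.

-1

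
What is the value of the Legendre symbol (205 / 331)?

-1

Reciprocity: 205 ≡ 1 and 331 ≡ 3 (mod 4), so (205/331) = +(331/205).
Reduce top mod 205: now compute (126/205).
Pull out 2: since 205 ≡ 5 (mod 8), (2/205) = -1.
Reciprocity: 63 ≡ 3 and 205 ≡ 1 (mod 4), so (63/205) = +(205/63).
Reduce top mod 63: now compute (16/63).
Pull out 2^4: since 63 ≡ 7 (mod 8), (2/63) = +1, so (2/63)^4 = +1.
Reached (1/63) = 1. Collecting the sign flips along the way, the symbol is -1.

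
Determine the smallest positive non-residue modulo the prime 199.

3

(2/199) = +1, so 2 is a residue.
(3/199) = −1, so 3 is the smallest positive non-residue mod 199.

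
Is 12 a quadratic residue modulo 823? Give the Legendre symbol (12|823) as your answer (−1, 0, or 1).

-1

Pull out 2^2: since 823 ≡ 7 (mod 8), (2/823) = +1, so (2/823)^2 = +1.
Reciprocity: 3 ≡ 3 and 823 ≡ 3 (mod 4), so (3/823) = −(823/3).
Reduce top mod 3: now compute (1/3).
Reached (1/3) = 1. Collecting the sign flips along the way, the symbol is -1.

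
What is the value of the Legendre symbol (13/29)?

1

Euler's criterion: (13/29) ≡ 13^14 (mod 29).
13^2 ≡ 24 (mod 29)
13^4 ≡ 25 (mod 29)
13^8 ≡ 16 (mod 29)
13^14 = 13^(8+4+2) ≡ 1 (mod 29).
Result is 1, so (13/29) = 1.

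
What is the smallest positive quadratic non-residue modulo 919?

3

(2/919) = +1, so 2 is a residue.
(3/919) = −1, so 3 is the smallest positive non-residue mod 919.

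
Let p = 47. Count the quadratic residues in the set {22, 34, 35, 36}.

(22/47) = -1 → non-residue.
(34/47) = +1 → QR.
(35/47) = -1 → non-residue.
(36/47) = +1 → QR.
Total quadratic residues among the 4: 2.

2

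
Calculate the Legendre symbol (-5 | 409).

First reduce: -5 ≡ 404 (mod 409).
Pull out 2^2: since 409 ≡ 1 (mod 8), (2/409) = +1, so (2/409)^2 = +1.
Reciprocity: 101 ≡ 1 and 409 ≡ 1 (mod 4), so (101/409) = +(409/101).
Reduce top mod 101: now compute (5/101).
Reciprocity: 5 ≡ 1 and 101 ≡ 1 (mod 4), so (5/101) = +(101/5).
Reduce top mod 5: now compute (1/5).
Reached (1/5) = 1. Collecting the sign flips along the way, the symbol is +1.

1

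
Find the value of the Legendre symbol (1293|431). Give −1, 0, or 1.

First reduce: 1293 ≡ 0 (mod 431).
Top reduces to 0: gcd > 1, so the symbol is 0.

0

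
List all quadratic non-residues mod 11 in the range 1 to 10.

2,6,7,8,10

Square k = 1,…,5 (k and 11−k give the same square):
1²=1, 2²=4, 3²=9, 4²≡5, 5²≡3 (mod 11).
The residues are {1, 3, 4, 5, 9}; the non-residues are the remaining 5 nonzero classes.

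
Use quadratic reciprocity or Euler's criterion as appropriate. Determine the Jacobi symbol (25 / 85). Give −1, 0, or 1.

0

Reciprocity: 25 ≡ 1 and 85 ≡ 1 (mod 4), so (25/85) = +(85/25).
Reduce top mod 25: now compute (10/25).
Pull out 2: since 25 ≡ 1 (mod 8), (2/25) = +1.
Reciprocity: 5 ≡ 1 and 25 ≡ 1 (mod 4), so (5/25) = +(25/5).
Reduce top mod 5: now compute (0/5).
Top reduces to 0: gcd > 1, so the symbol is 0.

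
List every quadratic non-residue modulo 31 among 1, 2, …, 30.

Square k = 1,…,15 (k and 31−k give the same square):
1²=1, 2²=4, 3²=9, 4²=16, 5²=25, 6²≡5, 7²≡18, 8²≡2, 9²≡19, 10²≡7, 11²≡28, 12²≡20, 13²≡14, 14²≡10, 15²≡8 (mod 31).
The residues are {1, 2, 4, 5, 7, 8, 9, 10, 14, 16, 18, 19, 20, 25, 28}; the non-residues are the remaining 15 nonzero classes.

3 6 11 12 13 15 17 21 22 23 24 26 27 29 30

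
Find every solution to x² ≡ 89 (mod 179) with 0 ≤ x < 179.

Since 179 ≡ 3 (mod 4), a square root of 89 is 89^((179+1)/4) = 89^45 mod 179.
Repeated squaring: 89^2≡45, 89^4≡56, 89^8≡93, 89^16≡57, 89^32≡27 (mod 179).
89^45 = 89^(32+8+4+1) ≡ 39 (mod 179).
Check: 39² = 1521 ≡ 89 (mod 179). The two roots are 39 and 140.

39, 140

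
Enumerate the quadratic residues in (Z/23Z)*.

Square k = 1,…,11 (k and 23−k give the same square):
1²=1, 2²=4, 3²=9, 4²=16, 5²≡2, 6²≡13, 7²≡3, 8²≡18, 9²≡12, 10²≡8, 11²≡6 (mod 23).
So the quadratic residues mod 23 are {1, 2, 3, 4, 6, 8, 9, 12, 13, 16, 18}.

1, 2, 3, 4, 6, 8, 9, 12, 13, 16, 18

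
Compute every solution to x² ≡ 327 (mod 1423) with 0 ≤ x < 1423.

270, 1153

Since 1423 ≡ 3 (mod 4), a square root of 327 is 327^((1423+1)/4) = 327^356 mod 1423.
Repeated squaring: 327^2≡204, 327^4≡349, 327^8≡846, 327^16≡1370, 327^32≡1386, 327^64≡1369, 327^128≡70, 327^256≡631 (mod 1423).
327^356 = 327^(256+64+32+4) ≡ 270 (mod 1423).
Check: 270² = 72900 ≡ 327 (mod 1423). The two roots are 270 and 1153.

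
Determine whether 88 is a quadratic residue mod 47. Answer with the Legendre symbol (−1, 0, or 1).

Euler's criterion: (88/47) ≡ 41^23 (mod 47).
41^2 ≡ 36 (mod 47)
41^4 ≡ 27 (mod 47)
41^8 ≡ 24 (mod 47)
41^16 ≡ 12 (mod 47)
41^23 = 41^(16+4+2+1) ≡ 46 (mod 47).
Result is 46 ≡ −1, so (88/47) = −1.

-1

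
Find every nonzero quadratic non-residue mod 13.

Square k = 1,…,6 (k and 13−k give the same square):
1²=1, 2²=4, 3²=9, 4²≡3, 5²≡12, 6²≡10 (mod 13).
The residues are {1, 3, 4, 9, 10, 12}; the non-residues are the remaining 6 nonzero classes.

2,5,6,7,8,11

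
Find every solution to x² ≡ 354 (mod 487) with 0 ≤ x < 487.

Since 487 ≡ 3 (mod 4), a square root of 354 is 354^((487+1)/4) = 354^122 mod 487.
Repeated squaring: 354^2≡157, 354^4≡299, 354^8≡280, 354^16≡480, 354^32≡49, 354^64≡453 (mod 487).
354^122 = 354^(64+32+16+8+2) ≡ 29 (mod 487).
Check: 29² = 841 ≡ 354 (mod 487). The two roots are 29 and 458.

29, 458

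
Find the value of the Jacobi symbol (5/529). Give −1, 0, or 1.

Reciprocity: 5 ≡ 1 and 529 ≡ 1 (mod 4), so (5/529) = +(529/5).
Reduce top mod 5: now compute (4/5).
Pull out 2^2: since 5 ≡ 5 (mod 8), (2/5) = -1, so (2/5)^2 = +1.
Reached (1/5) = 1. Collecting the sign flips along the way, the symbol is +1.

1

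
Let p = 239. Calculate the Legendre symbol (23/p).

-1

Reciprocity: 23 ≡ 3 and 239 ≡ 3 (mod 4), so (23/239) = −(239/23).
Reduce top mod 23: now compute (9/23).
Reciprocity: 9 ≡ 1 and 23 ≡ 3 (mod 4), so (9/23) = +(23/9).
Reduce top mod 9: now compute (5/9).
Reciprocity: 5 ≡ 1 and 9 ≡ 1 (mod 4), so (5/9) = +(9/5).
Reduce top mod 5: now compute (4/5).
Pull out 2^2: since 5 ≡ 5 (mod 8), (2/5) = -1, so (2/5)^2 = +1.
Reached (1/5) = 1. Collecting the sign flips along the way, the symbol is -1.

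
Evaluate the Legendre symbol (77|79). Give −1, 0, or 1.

-1

Reciprocity: 77 ≡ 1 and 79 ≡ 3 (mod 4), so (77/79) = +(79/77).
Reduce top mod 77: now compute (2/77).
Pull out 2: since 77 ≡ 5 (mod 8), (2/77) = -1.
Reached (1/77) = 1. Collecting the sign flips along the way, the symbol is -1.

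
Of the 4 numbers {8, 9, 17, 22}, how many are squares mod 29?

2

(8/29) = -1 → non-residue.
(9/29) = +1 → QR.
(17/29) = -1 → non-residue.
(22/29) = +1 → QR.
Total quadratic residues among the 4: 2.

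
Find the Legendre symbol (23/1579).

Reciprocity: 23 ≡ 3 and 1579 ≡ 3 (mod 4), so (23/1579) = −(1579/23).
Reduce top mod 23: now compute (15/23).
Reciprocity: 15 ≡ 3 and 23 ≡ 3 (mod 4), so (15/23) = −(23/15).
Reduce top mod 15: now compute (8/15).
Pull out 2^3: since 15 ≡ 7 (mod 8), (2/15) = +1, so (2/15)^3 = +1.
Reached (1/15) = 1. Collecting the sign flips along the way, the symbol is +1.

1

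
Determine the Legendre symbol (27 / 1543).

-1

Reciprocity: 27 ≡ 3 and 1543 ≡ 3 (mod 4), so (27/1543) = −(1543/27).
Reduce top mod 27: now compute (4/27).
Pull out 2^2: since 27 ≡ 3 (mod 8), (2/27) = -1, so (2/27)^2 = +1.
Reached (1/27) = 1. Collecting the sign flips along the way, the symbol is -1.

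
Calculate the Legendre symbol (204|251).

Pull out 2^2: since 251 ≡ 3 (mod 8), (2/251) = -1, so (2/251)^2 = +1.
Reciprocity: 51 ≡ 3 and 251 ≡ 3 (mod 4), so (51/251) = −(251/51).
Reduce top mod 51: now compute (47/51).
Reciprocity: 47 ≡ 3 and 51 ≡ 3 (mod 4), so (47/51) = −(51/47).
Reduce top mod 47: now compute (4/47).
Pull out 2^2: since 47 ≡ 7 (mod 8), (2/47) = +1, so (2/47)^2 = +1.
Reached (1/47) = 1. Collecting the sign flips along the way, the symbol is +1.

1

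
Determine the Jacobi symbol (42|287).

Pull out 2: since 287 ≡ 7 (mod 8), (2/287) = +1.
Reciprocity: 21 ≡ 1 and 287 ≡ 3 (mod 4), so (21/287) = +(287/21).
Reduce top mod 21: now compute (14/21).
Pull out 2: since 21 ≡ 5 (mod 8), (2/21) = -1.
Reciprocity: 7 ≡ 3 and 21 ≡ 1 (mod 4), so (7/21) = +(21/7).
Reduce top mod 7: now compute (0/7).
Top reduces to 0: gcd > 1, so the symbol is 0.

0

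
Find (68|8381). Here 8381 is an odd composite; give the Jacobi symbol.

Pull out 2^2: since 8381 ≡ 5 (mod 8), (2/8381) = -1, so (2/8381)^2 = +1.
Reciprocity: 17 ≡ 1 and 8381 ≡ 1 (mod 4), so (17/8381) = +(8381/17).
Reduce top mod 17: now compute (0/17).
Top reduces to 0: gcd > 1, so the symbol is 0.

0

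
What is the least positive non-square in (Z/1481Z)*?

3

(2/1481) = +1, so 2 is a residue.
(3/1481) = −1, so 3 is the smallest positive non-residue mod 1481.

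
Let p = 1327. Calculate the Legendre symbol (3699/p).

First reduce: 3699 ≡ 1045 (mod 1327).
Reciprocity: 1045 ≡ 1 and 1327 ≡ 3 (mod 4), so (1045/1327) = +(1327/1045).
Reduce top mod 1045: now compute (282/1045).
Pull out 2: since 1045 ≡ 5 (mod 8), (2/1045) = -1.
Reciprocity: 141 ≡ 1 and 1045 ≡ 1 (mod 4), so (141/1045) = +(1045/141).
Reduce top mod 141: now compute (58/141).
Pull out 2: since 141 ≡ 5 (mod 8), (2/141) = -1.
Reciprocity: 29 ≡ 1 and 141 ≡ 1 (mod 4), so (29/141) = +(141/29).
Reduce top mod 29: now compute (25/29).
Reciprocity: 25 ≡ 1 and 29 ≡ 1 (mod 4), so (25/29) = +(29/25).
Reduce top mod 25: now compute (4/25).
Pull out 2^2: since 25 ≡ 1 (mod 8), (2/25) = +1, so (2/25)^2 = +1.
Reached (1/25) = 1. Collecting the sign flips along the way, the symbol is +1.

1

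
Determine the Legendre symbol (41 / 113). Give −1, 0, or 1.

Euler's criterion: (41/113) ≡ 41^56 (mod 113).
41^2 ≡ 99 (mod 113)
41^4 ≡ 83 (mod 113)
41^8 ≡ 109 (mod 113)
41^16 ≡ 16 (mod 113)
41^32 ≡ 30 (mod 113)
41^56 = 41^(32+16+8) ≡ 1 (mod 113).
Result is 1, so (41/113) = 1.

1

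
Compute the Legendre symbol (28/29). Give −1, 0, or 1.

1

Pull out 2^2: since 29 ≡ 5 (mod 8), (2/29) = -1, so (2/29)^2 = +1.
Reciprocity: 7 ≡ 3 and 29 ≡ 1 (mod 4), so (7/29) = +(29/7).
Reduce top mod 7: now compute (1/7).
Reached (1/7) = 1. Collecting the sign flips along the way, the symbol is +1.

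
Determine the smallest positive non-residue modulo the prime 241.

(2/241) = +1, so 2 is a residue.
(3/241) = +1, so 3 is a residue.
(4/241) = +1, so 4 is a residue.
(5/241) = +1, so 5 is a residue.
(6/241) = +1, so 6 is a residue.
(7/241) = −1, so 7 is the smallest positive non-residue mod 241.

7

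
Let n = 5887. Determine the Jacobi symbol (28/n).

0

Pull out 2^2: since 5887 ≡ 7 (mod 8), (2/5887) = +1, so (2/5887)^2 = +1.
Reciprocity: 7 ≡ 3 and 5887 ≡ 3 (mod 4), so (7/5887) = −(5887/7).
Reduce top mod 7: now compute (0/7).
Top reduces to 0: gcd > 1, so the symbol is 0.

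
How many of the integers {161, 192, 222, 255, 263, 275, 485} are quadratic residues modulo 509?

3

(161/509) = -1 → non-residue.
(192/509) = -1 → non-residue.
(222/509) = +1 → QR.
(255/509) = -1 → non-residue.
(263/509) = -1 → non-residue.
(275/509) = +1 → QR.
(485/509) = +1 → QR.
Total quadratic residues among the 7: 3.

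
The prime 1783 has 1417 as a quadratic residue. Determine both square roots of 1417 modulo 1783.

812, 971

Since 1783 ≡ 3 (mod 4), a square root of 1417 is 1417^((1783+1)/4) = 1417^446 mod 1783.
Repeated squaring: 1417^2≡231, 1417^4≡1654, 1417^8≡594, 1417^16≡1585, 1417^32≡1761, 1417^64≡484, 1417^128≡683, 1417^256≡1126 (mod 1783).
1417^446 = 1417^(256+128+32+16+8+4+2) ≡ 971 (mod 1783).
Check: 971² = 942841 ≡ 1417 (mod 1783). The two roots are 812 and 971.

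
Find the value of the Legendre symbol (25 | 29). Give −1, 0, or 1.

1

Euler's criterion: (25/29) ≡ 25^14 (mod 29).
25^2 ≡ 16 (mod 29)
25^4 ≡ 24 (mod 29)
25^8 ≡ 25 (mod 29)
25^14 = 25^(8+4+2) ≡ 1 (mod 29).
Result is 1, so (25/29) = 1.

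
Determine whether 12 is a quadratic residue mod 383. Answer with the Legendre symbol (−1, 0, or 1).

1

Euler's criterion: (12/383) ≡ 12^191 (mod 383).
12^2 ≡ 144 (mod 383)
12^4 ≡ 54 (mod 383)
12^8 ≡ 235 (mod 383)
12^16 ≡ 73 (mod 383)
12^32 ≡ 350 (mod 383)
12^64 ≡ 323 (mod 383)
12^128 ≡ 153 (mod 383)
12^191 = 12^(128+32+16+8+4+2+1) ≡ 1 (mod 383).
Result is 1, so (12/383) = 1.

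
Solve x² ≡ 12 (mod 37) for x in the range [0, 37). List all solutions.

7, 30

37 ≡ 1 (mod 4), so we find a root by search.
Trying successive values, 7² = 49 ≡ 12 (mod 37). The other root is 37 − 7 = 30.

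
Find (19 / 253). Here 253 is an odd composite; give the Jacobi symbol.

Reciprocity: 19 ≡ 3 and 253 ≡ 1 (mod 4), so (19/253) = +(253/19).
Reduce top mod 19: now compute (6/19).
Pull out 2: since 19 ≡ 3 (mod 8), (2/19) = -1.
Reciprocity: 3 ≡ 3 and 19 ≡ 3 (mod 4), so (3/19) = −(19/3).
Reduce top mod 3: now compute (1/3).
Reached (1/3) = 1. Collecting the sign flips along the way, the symbol is +1.

1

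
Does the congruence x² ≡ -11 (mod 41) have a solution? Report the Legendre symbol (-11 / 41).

-1

Euler's criterion: (-11/41) ≡ 30^20 (mod 41).
30^2 ≡ 39 (mod 41)
30^4 ≡ 4 (mod 41)
30^8 ≡ 16 (mod 41)
30^16 ≡ 10 (mod 41)
30^20 = 30^(16+4) ≡ 40 (mod 41).
Result is 40 ≡ −1, so (-11/41) = −1.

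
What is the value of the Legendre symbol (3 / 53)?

Reciprocity: 3 ≡ 3 and 53 ≡ 1 (mod 4), so (3/53) = +(53/3).
Reduce top mod 3: now compute (2/3).
Pull out 2: since 3 ≡ 3 (mod 8), (2/3) = -1.
Reached (1/3) = 1. Collecting the sign flips along the way, the symbol is -1.

-1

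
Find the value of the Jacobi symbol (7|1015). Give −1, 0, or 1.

Reciprocity: 7 ≡ 3 and 1015 ≡ 3 (mod 4), so (7/1015) = −(1015/7).
Reduce top mod 7: now compute (0/7).
Top reduces to 0: gcd > 1, so the symbol is 0.

0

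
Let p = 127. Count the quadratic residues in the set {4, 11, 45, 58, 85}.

2

(4/127) = +1 → QR.
(11/127) = +1 → QR.
(45/127) = -1 → non-residue.
(58/127) = -1 → non-residue.
(85/127) = -1 → non-residue.
Total quadratic residues among the 5: 2.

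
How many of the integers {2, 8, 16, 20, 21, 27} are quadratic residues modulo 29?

(2/29) = -1 → non-residue.
(8/29) = -1 → non-residue.
(16/29) = +1 → QR.
(20/29) = +1 → QR.
(21/29) = -1 → non-residue.
(27/29) = -1 → non-residue.
Total quadratic residues among the 6: 2.

2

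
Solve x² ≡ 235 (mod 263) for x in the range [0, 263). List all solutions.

32, 231

Since 263 ≡ 3 (mod 4), a square root of 235 is 235^((263+1)/4) = 235^66 mod 263.
Repeated squaring: 235^2≡258, 235^4≡25, 235^8≡99, 235^16≡70, 235^32≡166, 235^64≡204 (mod 263).
235^66 = 235^(64+2) ≡ 32 (mod 263).
Check: 32² = 1024 ≡ 235 (mod 263). The two roots are 32 and 231.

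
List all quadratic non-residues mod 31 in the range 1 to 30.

Square k = 1,…,15 (k and 31−k give the same square):
1²=1, 2²=4, 3²=9, 4²=16, 5²=25, 6²≡5, 7²≡18, 8²≡2, 9²≡19, 10²≡7, 11²≡28, 12²≡20, 13²≡14, 14²≡10, 15²≡8 (mod 31).
The residues are {1, 2, 4, 5, 7, 8, 9, 10, 14, 16, 18, 19, 20, 25, 28}; the non-residues are the remaining 15 nonzero classes.

3, 6, 11, 12, 13, 15, 17, 21, 22, 23, 24, 26, 27, 29, 30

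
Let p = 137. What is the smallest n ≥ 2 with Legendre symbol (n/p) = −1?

3

(2/137) = +1, so 2 is a residue.
(3/137) = −1, so 3 is the smallest positive non-residue mod 137.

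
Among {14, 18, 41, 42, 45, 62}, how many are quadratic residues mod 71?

2

(14/71) = -1 → non-residue.
(18/71) = +1 → QR.
(41/71) = -1 → non-residue.
(42/71) = -1 → non-residue.
(45/71) = +1 → QR.
(62/71) = -1 → non-residue.
Total quadratic residues among the 6: 2.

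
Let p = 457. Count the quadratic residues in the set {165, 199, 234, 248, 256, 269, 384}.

(165/457) = +1 → QR.
(199/457) = -1 → non-residue.
(234/457) = -1 → non-residue.
(248/457) = -1 → non-residue.
(256/457) = +1 → QR.
(269/457) = +1 → QR.
(384/457) = +1 → QR.
Total quadratic residues among the 7: 4.

4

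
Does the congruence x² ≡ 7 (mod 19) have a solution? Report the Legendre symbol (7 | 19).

1

Euler's criterion: (7/19) ≡ 7^9 (mod 19).
7^2 ≡ 11 (mod 19)
7^4 ≡ 7 (mod 19)
7^8 ≡ 11 (mod 19)
7^9 = 7^(8+1) ≡ 1 (mod 19).
Result is 1, so (7/19) = 1.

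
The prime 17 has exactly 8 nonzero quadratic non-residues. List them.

3, 5, 6, 7, 10, 11, 12, 14

Square k = 1,…,8 (k and 17−k give the same square):
1²=1, 2²=4, 3²=9, 4²=16, 5²≡8, 6²≡2, 7²≡15, 8²≡13 (mod 17).
The residues are {1, 2, 4, 8, 9, 13, 15, 16}; the non-residues are the remaining 8 nonzero classes.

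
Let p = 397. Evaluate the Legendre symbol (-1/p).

1

Euler's criterion: (-1/397) ≡ 396^198 (mod 397).
396^2 ≡ 1 (mod 397)
396^4 ≡ 1 (mod 397)
396^8 ≡ 1 (mod 397)
396^16 ≡ 1 (mod 397)
396^32 ≡ 1 (mod 397)
396^64 ≡ 1 (mod 397)
396^128 ≡ 1 (mod 397)
396^198 = 396^(128+64+4+2) ≡ 1 (mod 397).
Result is 1, so (-1/397) = 1.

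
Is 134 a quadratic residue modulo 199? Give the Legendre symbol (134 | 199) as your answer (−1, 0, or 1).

Euler's criterion: (134/199) ≡ 134^99 (mod 199).
134^2 ≡ 46 (mod 199)
134^4 ≡ 126 (mod 199)
134^8 ≡ 155 (mod 199)
134^16 ≡ 145 (mod 199)
134^32 ≡ 130 (mod 199)
134^64 ≡ 184 (mod 199)
134^99 = 134^(64+32+2+1) ≡ 198 (mod 199).
Result is 198 ≡ −1, so (134/199) = −1.

-1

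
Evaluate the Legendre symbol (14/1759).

Pull out 2: since 1759 ≡ 7 (mod 8), (2/1759) = +1.
Reciprocity: 7 ≡ 3 and 1759 ≡ 3 (mod 4), so (7/1759) = −(1759/7).
Reduce top mod 7: now compute (2/7).
Pull out 2: since 7 ≡ 7 (mod 8), (2/7) = +1.
Reached (1/7) = 1. Collecting the sign flips along the way, the symbol is -1.

-1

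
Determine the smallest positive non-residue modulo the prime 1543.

3

(2/1543) = +1, so 2 is a residue.
(3/1543) = −1, so 3 is the smallest positive non-residue mod 1543.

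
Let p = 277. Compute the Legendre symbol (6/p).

Pull out 2: since 277 ≡ 5 (mod 8), (2/277) = -1.
Reciprocity: 3 ≡ 3 and 277 ≡ 1 (mod 4), so (3/277) = +(277/3).
Reduce top mod 3: now compute (1/3).
Reached (1/3) = 1. Collecting the sign flips along the way, the symbol is -1.

-1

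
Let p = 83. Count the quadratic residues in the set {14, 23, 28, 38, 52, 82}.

(14/83) = -1 → non-residue.
(23/83) = +1 → QR.
(28/83) = +1 → QR.
(38/83) = +1 → QR.
(52/83) = -1 → non-residue.
(82/83) = -1 → non-residue.
Total quadratic residues among the 6: 3.

3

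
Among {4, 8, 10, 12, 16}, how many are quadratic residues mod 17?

3

(4/17) = +1 → QR.
(8/17) = +1 → QR.
(10/17) = -1 → non-residue.
(12/17) = -1 → non-residue.
(16/17) = +1 → QR.
Total quadratic residues among the 5: 3.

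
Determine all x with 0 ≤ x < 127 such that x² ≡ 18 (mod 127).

48, 79

Since 127 ≡ 3 (mod 4), a square root of 18 is 18^((127+1)/4) = 18^32 mod 127.
Repeated squaring: 18^2≡70, 18^4≡74, 18^8≡15, 18^16≡98, 18^32≡79 (mod 127).
18^32 = 18^(32) ≡ 79 (mod 127).
Check: 79² = 6241 ≡ 18 (mod 127). The two roots are 48 and 79.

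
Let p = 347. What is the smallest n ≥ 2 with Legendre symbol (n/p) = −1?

2

(2/347) = −1, so 2 is the smallest positive non-residue mod 347.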